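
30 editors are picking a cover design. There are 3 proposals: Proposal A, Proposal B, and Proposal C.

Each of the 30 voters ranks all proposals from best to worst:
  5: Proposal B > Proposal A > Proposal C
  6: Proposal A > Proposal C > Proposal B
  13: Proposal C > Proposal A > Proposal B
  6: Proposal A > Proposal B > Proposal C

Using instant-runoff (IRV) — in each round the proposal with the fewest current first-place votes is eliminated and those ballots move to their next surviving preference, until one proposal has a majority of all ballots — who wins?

Proposal A

Round 1: Proposal A 12, Proposal B 5, Proposal C 13. Proposal B eliminated.
Round 2: Proposal A 17, Proposal C 13. Proposal A has a majority (≥16).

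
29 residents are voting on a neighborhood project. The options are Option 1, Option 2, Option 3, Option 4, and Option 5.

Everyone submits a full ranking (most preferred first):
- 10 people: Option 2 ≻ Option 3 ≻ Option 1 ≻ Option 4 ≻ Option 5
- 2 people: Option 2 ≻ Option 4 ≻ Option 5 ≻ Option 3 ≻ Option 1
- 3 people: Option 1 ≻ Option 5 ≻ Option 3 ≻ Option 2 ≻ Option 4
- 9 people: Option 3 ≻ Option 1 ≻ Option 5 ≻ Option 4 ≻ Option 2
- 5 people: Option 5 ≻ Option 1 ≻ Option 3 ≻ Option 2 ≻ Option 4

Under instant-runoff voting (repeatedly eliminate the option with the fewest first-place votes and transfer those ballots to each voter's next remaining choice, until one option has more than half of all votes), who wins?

Round 1: Option 1 3, Option 2 12, Option 3 9, Option 4 0, Option 5 5. Option 4 eliminated.
Round 2: Option 1 3, Option 2 12, Option 3 9, Option 5 5. Option 1 eliminated.
Round 3: Option 2 12, Option 3 9, Option 5 8. Option 5 eliminated.
Round 4: Option 2 12, Option 3 17. Option 3 has a majority (≥15).

Option 3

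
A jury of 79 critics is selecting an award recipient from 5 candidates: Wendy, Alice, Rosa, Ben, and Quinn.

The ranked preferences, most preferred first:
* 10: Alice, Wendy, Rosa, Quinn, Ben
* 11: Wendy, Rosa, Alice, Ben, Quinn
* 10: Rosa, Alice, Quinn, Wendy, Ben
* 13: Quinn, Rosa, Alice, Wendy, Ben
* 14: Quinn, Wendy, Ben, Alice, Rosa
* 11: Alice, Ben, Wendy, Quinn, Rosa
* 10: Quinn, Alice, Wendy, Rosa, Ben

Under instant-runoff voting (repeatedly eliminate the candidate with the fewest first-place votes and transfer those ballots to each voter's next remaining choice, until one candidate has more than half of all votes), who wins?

Round 1: Wendy 11, Alice 21, Rosa 10, Ben 0, Quinn 37. Ben eliminated.
Round 2: Wendy 11, Alice 21, Rosa 10, Quinn 37. Rosa eliminated.
Round 3: Wendy 11, Alice 31, Quinn 37. Wendy eliminated.
Round 4: Alice 42, Quinn 37. Alice has a majority (≥40).

Alice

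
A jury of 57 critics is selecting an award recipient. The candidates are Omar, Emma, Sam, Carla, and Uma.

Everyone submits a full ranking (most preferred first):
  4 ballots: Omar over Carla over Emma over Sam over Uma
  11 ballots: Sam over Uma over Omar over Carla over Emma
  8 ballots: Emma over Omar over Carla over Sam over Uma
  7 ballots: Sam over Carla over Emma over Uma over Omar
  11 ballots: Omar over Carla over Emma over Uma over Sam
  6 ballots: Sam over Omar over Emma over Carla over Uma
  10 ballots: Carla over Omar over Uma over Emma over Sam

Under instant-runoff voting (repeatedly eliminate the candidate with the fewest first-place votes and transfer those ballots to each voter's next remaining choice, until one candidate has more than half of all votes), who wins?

Round 1: Omar 15, Emma 8, Sam 24, Carla 10, Uma 0. Uma eliminated.
Round 2: Omar 15, Emma 8, Sam 24, Carla 10. Emma eliminated.
Round 3: Omar 23, Sam 24, Carla 10. Carla eliminated.
Round 4: Omar 33, Sam 24. Omar has a majority (≥29).

Omar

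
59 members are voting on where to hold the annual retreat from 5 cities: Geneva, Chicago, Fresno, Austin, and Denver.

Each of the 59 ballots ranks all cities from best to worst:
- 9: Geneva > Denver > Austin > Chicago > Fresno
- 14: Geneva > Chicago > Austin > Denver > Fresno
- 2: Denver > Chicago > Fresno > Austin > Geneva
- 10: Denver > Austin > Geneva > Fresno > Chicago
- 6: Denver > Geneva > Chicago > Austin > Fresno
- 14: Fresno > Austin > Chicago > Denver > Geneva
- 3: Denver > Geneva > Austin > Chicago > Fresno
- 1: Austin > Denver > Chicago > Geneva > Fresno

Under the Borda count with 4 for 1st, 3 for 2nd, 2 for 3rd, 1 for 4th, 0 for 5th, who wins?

Geneva: 9×4 + 14×4 + 2×0 + 10×2 + 6×3 + 14×0 + 3×3 + 1×1 = 140
Chicago: 9×1 + 14×3 + 2×3 + 10×0 + 6×2 + 14×2 + 3×1 + 1×2 = 102
Fresno: 9×0 + 14×0 + 2×2 + 10×1 + 6×0 + 14×4 + 3×0 + 1×0 = 70
Austin: 9×2 + 14×2 + 2×1 + 10×3 + 6×1 + 14×3 + 3×2 + 1×4 = 136
Denver: 9×3 + 14×1 + 2×4 + 10×4 + 6×4 + 14×1 + 3×4 + 1×3 = 142

Denver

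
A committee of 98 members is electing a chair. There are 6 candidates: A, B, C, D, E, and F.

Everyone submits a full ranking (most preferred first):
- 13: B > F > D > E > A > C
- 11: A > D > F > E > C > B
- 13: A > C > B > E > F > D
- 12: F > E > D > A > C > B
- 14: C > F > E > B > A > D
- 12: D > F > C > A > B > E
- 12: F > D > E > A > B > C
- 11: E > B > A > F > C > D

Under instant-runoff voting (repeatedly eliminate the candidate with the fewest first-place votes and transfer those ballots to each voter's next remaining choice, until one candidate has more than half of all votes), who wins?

Round 1: A 24, B 13, C 14, D 12, E 11, F 24. E eliminated.
Round 2: A 24, B 24, C 14, D 12, F 24. D eliminated.
Round 3: A 24, B 24, C 14, F 36. C eliminated.
Round 4: A 24, B 24, F 50. F has a majority (≥50).

F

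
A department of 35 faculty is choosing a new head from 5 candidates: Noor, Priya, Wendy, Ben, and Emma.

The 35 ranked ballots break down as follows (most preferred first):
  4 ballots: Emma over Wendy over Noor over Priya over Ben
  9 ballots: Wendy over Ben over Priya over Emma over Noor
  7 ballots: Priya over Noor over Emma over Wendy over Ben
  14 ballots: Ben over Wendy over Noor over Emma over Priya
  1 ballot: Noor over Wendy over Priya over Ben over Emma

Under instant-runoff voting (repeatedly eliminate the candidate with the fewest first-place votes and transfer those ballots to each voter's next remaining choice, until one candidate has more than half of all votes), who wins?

Round 1: Noor 1, Priya 7, Wendy 9, Ben 14, Emma 4. Noor eliminated.
Round 2: Priya 7, Wendy 10, Ben 14, Emma 4. Emma eliminated.
Round 3: Priya 7, Wendy 14, Ben 14. Priya eliminated.
Round 4: Wendy 21, Ben 14. Wendy has a majority (≥18).

Wendy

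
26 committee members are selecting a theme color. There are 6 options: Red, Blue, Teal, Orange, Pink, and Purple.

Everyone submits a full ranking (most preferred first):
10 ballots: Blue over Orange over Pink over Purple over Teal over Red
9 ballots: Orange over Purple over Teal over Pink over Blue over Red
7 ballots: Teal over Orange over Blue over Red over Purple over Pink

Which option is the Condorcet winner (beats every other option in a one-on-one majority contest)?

Orange vs Red: 26–0
Orange vs Blue: 16–10
Orange vs Teal: 19–7
Orange vs Pink: 26–0
Orange vs Purple: 26–0
Orange beats every other option.

Orange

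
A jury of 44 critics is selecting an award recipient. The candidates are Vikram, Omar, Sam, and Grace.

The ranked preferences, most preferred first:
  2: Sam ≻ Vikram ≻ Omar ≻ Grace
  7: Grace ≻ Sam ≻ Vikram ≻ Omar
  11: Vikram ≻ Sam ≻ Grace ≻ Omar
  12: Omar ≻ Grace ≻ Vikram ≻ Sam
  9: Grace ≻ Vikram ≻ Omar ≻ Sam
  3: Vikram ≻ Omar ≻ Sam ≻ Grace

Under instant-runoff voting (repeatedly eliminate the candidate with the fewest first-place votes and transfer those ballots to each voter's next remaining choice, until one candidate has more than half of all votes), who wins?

Round 1: Vikram 14, Omar 12, Sam 2, Grace 16. Sam eliminated.
Round 2: Vikram 16, Omar 12, Grace 16. Omar eliminated.
Round 3: Vikram 16, Grace 28. Grace has a majority (≥23).

Grace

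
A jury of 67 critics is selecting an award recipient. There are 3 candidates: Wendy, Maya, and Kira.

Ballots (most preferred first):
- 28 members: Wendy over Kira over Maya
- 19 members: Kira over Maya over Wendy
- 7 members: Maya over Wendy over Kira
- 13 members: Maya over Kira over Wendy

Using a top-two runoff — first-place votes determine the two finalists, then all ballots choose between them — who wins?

Round 1 first-place votes: Wendy 28, Maya 20, Kira 19. Wendy and Maya advance.
Runoff: Wendy is ranked above Maya on 28 ballots, Maya above Wendy on 39.

Maya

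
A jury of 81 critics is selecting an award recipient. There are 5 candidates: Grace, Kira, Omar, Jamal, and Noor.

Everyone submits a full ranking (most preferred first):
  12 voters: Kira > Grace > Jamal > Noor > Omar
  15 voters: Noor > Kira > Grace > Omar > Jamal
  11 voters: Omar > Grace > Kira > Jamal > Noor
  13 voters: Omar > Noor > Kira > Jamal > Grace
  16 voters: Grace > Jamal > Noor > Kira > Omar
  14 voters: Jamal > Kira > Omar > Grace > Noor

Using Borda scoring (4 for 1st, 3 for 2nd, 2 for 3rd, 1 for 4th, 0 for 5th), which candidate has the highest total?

Grace: 12×3 + 15×2 + 11×3 + 13×0 + 16×4 + 14×1 = 177
Kira: 12×4 + 15×3 + 11×2 + 13×2 + 16×1 + 14×3 = 199
Omar: 12×0 + 15×1 + 11×4 + 13×4 + 16×0 + 14×2 = 139
Jamal: 12×2 + 15×0 + 11×1 + 13×1 + 16×3 + 14×4 = 152
Noor: 12×1 + 15×4 + 11×0 + 13×3 + 16×2 + 14×0 = 143

Kira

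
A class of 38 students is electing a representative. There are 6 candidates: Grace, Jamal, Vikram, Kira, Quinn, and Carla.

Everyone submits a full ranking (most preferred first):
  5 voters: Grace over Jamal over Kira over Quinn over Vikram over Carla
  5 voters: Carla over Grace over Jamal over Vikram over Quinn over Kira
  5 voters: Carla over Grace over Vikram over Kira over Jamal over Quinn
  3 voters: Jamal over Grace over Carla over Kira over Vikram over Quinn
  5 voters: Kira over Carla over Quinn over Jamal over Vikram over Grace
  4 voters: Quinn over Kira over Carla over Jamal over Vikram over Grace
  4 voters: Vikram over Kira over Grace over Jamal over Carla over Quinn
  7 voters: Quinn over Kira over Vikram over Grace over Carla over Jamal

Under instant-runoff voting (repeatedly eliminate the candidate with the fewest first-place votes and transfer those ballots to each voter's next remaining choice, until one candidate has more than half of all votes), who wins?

Round 1: Grace 5, Jamal 3, Vikram 4, Kira 5, Quinn 11, Carla 10. Jamal eliminated.
Round 2: Grace 8, Vikram 4, Kira 5, Quinn 11, Carla 10. Vikram eliminated.
Round 3: Grace 8, Kira 9, Quinn 11, Carla 10. Grace eliminated.
Round 4: Kira 14, Quinn 11, Carla 13. Quinn eliminated.
Round 5: Kira 25, Carla 13. Kira has a majority (≥20).

Kira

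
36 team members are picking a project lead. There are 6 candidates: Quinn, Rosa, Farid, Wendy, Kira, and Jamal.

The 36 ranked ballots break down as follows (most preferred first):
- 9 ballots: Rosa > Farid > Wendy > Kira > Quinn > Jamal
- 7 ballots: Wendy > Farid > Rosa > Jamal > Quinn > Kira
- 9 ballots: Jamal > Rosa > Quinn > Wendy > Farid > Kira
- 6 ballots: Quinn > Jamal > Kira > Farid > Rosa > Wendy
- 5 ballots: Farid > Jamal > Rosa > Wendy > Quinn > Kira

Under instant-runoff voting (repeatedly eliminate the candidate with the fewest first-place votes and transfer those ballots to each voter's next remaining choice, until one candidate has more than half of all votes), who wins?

Round 1: Quinn 6, Rosa 9, Farid 5, Wendy 7, Kira 0, Jamal 9. Kira eliminated.
Round 2: Quinn 6, Rosa 9, Farid 5, Wendy 7, Jamal 9. Farid eliminated.
Round 3: Quinn 6, Rosa 9, Wendy 7, Jamal 14. Quinn eliminated.
Round 4: Rosa 9, Wendy 7, Jamal 20. Jamal has a majority (≥19).

Jamal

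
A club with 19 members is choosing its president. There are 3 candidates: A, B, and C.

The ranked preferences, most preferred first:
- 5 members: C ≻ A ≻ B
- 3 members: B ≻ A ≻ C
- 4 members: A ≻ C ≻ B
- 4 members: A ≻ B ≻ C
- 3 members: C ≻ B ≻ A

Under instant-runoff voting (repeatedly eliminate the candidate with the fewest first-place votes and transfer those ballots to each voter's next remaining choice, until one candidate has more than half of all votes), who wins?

Round 1: A 8, B 3, C 8. B eliminated.
Round 2: A 11, C 8. A has a majority (≥10).

A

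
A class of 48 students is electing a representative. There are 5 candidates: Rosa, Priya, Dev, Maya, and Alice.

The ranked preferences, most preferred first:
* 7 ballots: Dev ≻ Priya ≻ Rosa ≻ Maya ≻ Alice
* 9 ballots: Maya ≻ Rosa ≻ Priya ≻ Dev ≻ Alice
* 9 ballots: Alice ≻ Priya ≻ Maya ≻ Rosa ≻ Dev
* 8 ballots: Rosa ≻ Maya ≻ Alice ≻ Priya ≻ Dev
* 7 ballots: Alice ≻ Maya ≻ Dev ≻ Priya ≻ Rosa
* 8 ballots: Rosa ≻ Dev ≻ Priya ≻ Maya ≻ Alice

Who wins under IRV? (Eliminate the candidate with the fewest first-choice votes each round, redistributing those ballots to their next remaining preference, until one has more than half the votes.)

Rosa

Round 1: Rosa 16, Priya 0, Dev 7, Maya 9, Alice 16. Priya eliminated.
Round 2: Rosa 16, Dev 7, Maya 9, Alice 16. Dev eliminated.
Round 3: Rosa 23, Maya 9, Alice 16. Maya eliminated.
Round 4: Rosa 32, Alice 16. Rosa has a majority (≥25).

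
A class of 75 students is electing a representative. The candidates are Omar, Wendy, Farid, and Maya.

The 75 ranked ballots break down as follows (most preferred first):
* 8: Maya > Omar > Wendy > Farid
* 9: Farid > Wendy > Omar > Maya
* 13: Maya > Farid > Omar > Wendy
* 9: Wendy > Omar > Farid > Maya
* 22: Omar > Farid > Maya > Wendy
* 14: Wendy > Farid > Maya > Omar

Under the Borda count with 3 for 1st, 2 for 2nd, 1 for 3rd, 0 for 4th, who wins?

Farid

Omar: 8×2 + 9×1 + 13×1 + 9×2 + 22×3 + 14×0 = 122
Wendy: 8×1 + 9×2 + 13×0 + 9×3 + 22×0 + 14×3 = 95
Farid: 8×0 + 9×3 + 13×2 + 9×1 + 22×2 + 14×2 = 134
Maya: 8×3 + 9×0 + 13×3 + 9×0 + 22×1 + 14×1 = 99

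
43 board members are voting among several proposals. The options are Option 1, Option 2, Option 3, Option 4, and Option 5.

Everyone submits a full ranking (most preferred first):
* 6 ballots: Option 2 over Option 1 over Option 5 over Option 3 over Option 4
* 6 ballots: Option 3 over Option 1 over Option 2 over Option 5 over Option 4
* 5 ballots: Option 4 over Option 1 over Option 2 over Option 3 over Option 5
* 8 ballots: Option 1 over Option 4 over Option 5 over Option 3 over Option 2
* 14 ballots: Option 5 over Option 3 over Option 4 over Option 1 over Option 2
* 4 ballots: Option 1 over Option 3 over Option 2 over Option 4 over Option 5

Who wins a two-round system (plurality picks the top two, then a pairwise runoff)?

Round 1 first-place votes: Option 1 12, Option 2 6, Option 3 6, Option 4 5, Option 5 14. Option 5 and Option 1 advance.
Runoff: Option 5 is ranked above Option 1 on 14 ballots, Option 1 above Option 5 on 29.

Option 1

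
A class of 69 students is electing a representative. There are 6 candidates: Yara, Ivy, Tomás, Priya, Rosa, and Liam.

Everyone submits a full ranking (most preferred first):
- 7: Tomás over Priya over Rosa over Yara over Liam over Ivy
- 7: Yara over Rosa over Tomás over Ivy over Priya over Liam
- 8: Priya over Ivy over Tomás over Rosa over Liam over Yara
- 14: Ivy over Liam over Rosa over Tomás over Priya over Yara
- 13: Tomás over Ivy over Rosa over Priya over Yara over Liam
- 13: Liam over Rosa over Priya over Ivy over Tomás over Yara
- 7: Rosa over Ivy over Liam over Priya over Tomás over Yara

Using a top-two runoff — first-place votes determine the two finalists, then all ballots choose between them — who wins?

Ivy

Round 1 first-place votes: Yara 7, Ivy 14, Tomás 20, Priya 8, Rosa 7, Liam 13. Tomás and Ivy advance.
Runoff: Tomás is ranked above Ivy on 27 ballots, Ivy above Tomás on 42.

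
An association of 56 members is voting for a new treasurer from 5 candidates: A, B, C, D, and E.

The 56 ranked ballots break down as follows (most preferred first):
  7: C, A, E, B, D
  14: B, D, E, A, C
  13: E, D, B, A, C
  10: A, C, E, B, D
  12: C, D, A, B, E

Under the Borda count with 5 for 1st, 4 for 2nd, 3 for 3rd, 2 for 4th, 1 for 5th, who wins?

D

A: 7×4 + 14×2 + 13×2 + 10×5 + 12×3 = 168
B: 7×2 + 14×5 + 13×3 + 10×2 + 12×2 = 167
C: 7×5 + 14×1 + 13×1 + 10×4 + 12×5 = 162
D: 7×1 + 14×4 + 13×4 + 10×1 + 12×4 = 173
E: 7×3 + 14×3 + 13×5 + 10×3 + 12×1 = 170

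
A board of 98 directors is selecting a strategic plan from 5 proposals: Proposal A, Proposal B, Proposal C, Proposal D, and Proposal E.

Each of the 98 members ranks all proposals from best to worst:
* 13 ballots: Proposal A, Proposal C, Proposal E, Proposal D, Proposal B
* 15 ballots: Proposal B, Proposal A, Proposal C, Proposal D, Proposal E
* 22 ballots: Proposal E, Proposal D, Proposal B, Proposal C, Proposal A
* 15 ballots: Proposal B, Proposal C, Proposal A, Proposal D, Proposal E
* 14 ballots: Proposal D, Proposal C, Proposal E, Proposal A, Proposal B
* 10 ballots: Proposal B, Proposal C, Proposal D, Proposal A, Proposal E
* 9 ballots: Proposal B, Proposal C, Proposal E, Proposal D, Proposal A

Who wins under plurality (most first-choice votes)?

Proposal B

First-place votes: Proposal A 13, Proposal B 49, Proposal C 0, Proposal D 14, Proposal E 22.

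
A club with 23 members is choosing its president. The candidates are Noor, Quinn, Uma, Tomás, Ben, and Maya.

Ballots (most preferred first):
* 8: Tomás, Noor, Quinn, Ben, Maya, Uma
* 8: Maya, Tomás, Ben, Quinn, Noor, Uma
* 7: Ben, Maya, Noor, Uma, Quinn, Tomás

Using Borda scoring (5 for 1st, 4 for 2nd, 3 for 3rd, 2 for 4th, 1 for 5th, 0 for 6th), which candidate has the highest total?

Maya

Noor: 8×4 + 8×1 + 7×3 = 61
Quinn: 8×3 + 8×2 + 7×1 = 47
Uma: 8×0 + 8×0 + 7×2 = 14
Tomás: 8×5 + 8×4 + 7×0 = 72
Ben: 8×2 + 8×3 + 7×5 = 75
Maya: 8×1 + 8×5 + 7×4 = 76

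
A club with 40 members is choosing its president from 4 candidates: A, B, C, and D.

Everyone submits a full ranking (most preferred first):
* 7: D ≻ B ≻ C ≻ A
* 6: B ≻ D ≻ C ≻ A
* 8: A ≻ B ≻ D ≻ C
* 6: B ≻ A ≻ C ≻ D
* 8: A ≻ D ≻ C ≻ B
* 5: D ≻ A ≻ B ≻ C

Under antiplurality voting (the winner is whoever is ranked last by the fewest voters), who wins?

D

Last-place votes: A 13, B 8, C 13, D 6.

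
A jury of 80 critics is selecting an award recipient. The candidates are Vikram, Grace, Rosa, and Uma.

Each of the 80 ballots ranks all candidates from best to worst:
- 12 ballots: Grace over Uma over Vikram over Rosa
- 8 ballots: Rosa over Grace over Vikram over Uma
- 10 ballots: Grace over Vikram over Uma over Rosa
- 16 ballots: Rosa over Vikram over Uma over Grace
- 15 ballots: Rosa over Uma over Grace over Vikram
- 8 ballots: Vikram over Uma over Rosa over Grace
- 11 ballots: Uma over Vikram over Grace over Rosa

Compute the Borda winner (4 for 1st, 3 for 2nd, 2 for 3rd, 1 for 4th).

Uma

Vikram: 12×2 + 8×2 + 10×3 + 16×3 + 15×1 + 8×4 + 11×3 = 198
Grace: 12×4 + 8×3 + 10×4 + 16×1 + 15×2 + 8×1 + 11×2 = 188
Rosa: 12×1 + 8×4 + 10×1 + 16×4 + 15×4 + 8×2 + 11×1 = 205
Uma: 12×3 + 8×1 + 10×2 + 16×2 + 15×3 + 8×3 + 11×4 = 209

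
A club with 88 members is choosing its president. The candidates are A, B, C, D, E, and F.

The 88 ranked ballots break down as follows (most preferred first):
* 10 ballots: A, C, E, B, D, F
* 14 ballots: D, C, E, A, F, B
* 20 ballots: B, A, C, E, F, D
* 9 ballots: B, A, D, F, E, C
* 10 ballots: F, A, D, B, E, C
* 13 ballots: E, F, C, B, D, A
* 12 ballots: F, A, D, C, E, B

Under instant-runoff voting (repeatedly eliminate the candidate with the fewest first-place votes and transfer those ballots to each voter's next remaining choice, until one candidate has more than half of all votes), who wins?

E

Round 1: A 10, B 29, C 0, D 14, E 13, F 22. C eliminated.
Round 2: A 10, B 29, D 14, E 13, F 22. A eliminated.
Round 3: B 29, D 14, E 23, F 22. D eliminated.
Round 4: B 29, E 37, F 22. F eliminated.
Round 5: B 39, E 49. E has a majority (≥45).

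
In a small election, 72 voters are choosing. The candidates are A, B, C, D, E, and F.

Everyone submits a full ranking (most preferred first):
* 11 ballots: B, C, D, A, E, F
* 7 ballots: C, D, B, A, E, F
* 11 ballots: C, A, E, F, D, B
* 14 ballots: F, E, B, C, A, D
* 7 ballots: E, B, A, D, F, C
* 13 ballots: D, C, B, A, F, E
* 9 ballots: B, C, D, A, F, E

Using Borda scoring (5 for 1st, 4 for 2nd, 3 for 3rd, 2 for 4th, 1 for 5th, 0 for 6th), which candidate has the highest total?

A: 11×2 + 7×2 + 11×4 + 14×1 + 7×3 + 13×2 + 9×2 = 159
B: 11×5 + 7×3 + 11×0 + 14×3 + 7×4 + 13×3 + 9×5 = 230
C: 11×4 + 7×5 + 11×5 + 14×2 + 7×0 + 13×4 + 9×4 = 250
D: 11×3 + 7×4 + 11×1 + 14×0 + 7×2 + 13×5 + 9×3 = 178
E: 11×1 + 7×1 + 11×3 + 14×4 + 7×5 + 13×0 + 9×0 = 142
F: 11×0 + 7×0 + 11×2 + 14×5 + 7×1 + 13×1 + 9×1 = 121

C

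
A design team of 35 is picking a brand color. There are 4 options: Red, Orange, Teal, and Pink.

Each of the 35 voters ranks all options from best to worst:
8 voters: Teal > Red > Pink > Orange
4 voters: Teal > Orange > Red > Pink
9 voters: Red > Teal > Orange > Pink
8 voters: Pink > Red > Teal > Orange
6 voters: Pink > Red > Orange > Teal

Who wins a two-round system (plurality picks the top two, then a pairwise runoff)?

Teal

Round 1 first-place votes: Red 9, Orange 0, Teal 12, Pink 14. Pink and Teal advance.
Runoff: Pink is ranked above Teal on 14 ballots, Teal above Pink on 21.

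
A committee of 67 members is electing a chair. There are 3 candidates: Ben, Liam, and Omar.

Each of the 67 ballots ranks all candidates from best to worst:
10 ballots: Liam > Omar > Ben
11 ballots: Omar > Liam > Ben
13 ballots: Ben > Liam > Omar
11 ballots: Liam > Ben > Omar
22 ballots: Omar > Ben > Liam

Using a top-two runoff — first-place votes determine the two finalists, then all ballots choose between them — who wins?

Round 1 first-place votes: Ben 13, Liam 21, Omar 33. Omar and Liam advance.
Runoff: Omar is ranked above Liam on 33 ballots, Liam above Omar on 34.

Liam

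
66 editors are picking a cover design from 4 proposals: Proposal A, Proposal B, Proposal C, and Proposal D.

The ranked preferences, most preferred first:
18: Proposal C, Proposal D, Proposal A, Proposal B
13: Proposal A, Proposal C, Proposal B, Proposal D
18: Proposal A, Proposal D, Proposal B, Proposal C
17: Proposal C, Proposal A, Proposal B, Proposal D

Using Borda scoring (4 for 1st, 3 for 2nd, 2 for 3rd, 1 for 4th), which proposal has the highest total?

Proposal A

Proposal A: 18×2 + 13×4 + 18×4 + 17×3 = 211
Proposal B: 18×1 + 13×2 + 18×2 + 17×2 = 114
Proposal C: 18×4 + 13×3 + 18×1 + 17×4 = 197
Proposal D: 18×3 + 13×1 + 18×3 + 17×1 = 138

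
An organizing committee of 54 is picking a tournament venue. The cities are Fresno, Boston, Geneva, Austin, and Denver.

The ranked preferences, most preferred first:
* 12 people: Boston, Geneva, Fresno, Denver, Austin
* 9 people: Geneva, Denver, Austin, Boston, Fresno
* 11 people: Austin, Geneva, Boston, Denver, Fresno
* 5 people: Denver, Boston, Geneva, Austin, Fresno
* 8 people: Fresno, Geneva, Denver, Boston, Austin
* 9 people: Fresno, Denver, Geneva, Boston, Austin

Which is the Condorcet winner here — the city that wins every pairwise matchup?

Geneva

Geneva vs Fresno: 37–17
Geneva vs Boston: 37–17
Geneva vs Austin: 43–11
Geneva vs Denver: 40–14
Geneva beats every other city.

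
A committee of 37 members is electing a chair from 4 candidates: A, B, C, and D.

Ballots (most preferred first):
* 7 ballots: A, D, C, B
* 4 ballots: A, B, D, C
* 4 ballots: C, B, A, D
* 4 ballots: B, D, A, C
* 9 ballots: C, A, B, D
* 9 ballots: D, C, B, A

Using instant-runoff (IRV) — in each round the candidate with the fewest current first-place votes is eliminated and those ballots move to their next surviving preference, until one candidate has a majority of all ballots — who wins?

D

Round 1: A 11, B 4, C 13, D 9. B eliminated.
Round 2: A 11, C 13, D 13. A eliminated.
Round 3: C 13, D 24. D has a majority (≥19).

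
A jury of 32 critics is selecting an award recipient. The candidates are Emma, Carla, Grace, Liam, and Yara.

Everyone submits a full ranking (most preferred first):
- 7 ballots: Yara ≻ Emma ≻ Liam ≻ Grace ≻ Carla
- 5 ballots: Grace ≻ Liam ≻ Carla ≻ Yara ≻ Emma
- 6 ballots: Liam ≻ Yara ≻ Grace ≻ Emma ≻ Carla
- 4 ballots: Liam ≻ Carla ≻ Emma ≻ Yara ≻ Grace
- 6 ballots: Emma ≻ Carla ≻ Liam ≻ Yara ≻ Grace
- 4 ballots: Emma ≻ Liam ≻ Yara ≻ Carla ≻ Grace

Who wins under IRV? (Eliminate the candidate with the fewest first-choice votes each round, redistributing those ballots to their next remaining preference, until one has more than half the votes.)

Round 1: Emma 10, Carla 0, Grace 5, Liam 10, Yara 7. Carla eliminated.
Round 2: Emma 10, Grace 5, Liam 10, Yara 7. Grace eliminated.
Round 3: Emma 10, Liam 15, Yara 7. Yara eliminated.
Round 4: Emma 17, Liam 15. Emma has a majority (≥17).

Emma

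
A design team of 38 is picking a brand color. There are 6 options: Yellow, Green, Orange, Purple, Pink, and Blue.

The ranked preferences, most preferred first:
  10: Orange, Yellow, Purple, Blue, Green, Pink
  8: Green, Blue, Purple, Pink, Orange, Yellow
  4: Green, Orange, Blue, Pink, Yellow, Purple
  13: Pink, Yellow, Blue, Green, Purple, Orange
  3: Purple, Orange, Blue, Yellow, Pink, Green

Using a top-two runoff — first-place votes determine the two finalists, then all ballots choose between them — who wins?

Round 1 first-place votes: Yellow 0, Green 12, Orange 10, Purple 3, Pink 13, Blue 0. Pink and Green advance.
Runoff: Pink is ranked above Green on 16 ballots, Green above Pink on 22.

Green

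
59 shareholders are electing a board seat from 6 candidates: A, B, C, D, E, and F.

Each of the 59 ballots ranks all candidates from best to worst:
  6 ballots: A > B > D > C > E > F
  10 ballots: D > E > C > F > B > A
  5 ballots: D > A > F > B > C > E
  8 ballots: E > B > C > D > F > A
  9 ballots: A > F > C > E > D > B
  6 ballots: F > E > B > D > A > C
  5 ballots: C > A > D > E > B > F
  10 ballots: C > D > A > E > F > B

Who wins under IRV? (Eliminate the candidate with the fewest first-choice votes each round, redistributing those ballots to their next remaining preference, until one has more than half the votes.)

C

Round 1: A 15, B 0, C 15, D 15, E 8, F 6. B eliminated.
Round 2: A 15, C 15, D 15, E 8, F 6. F eliminated.
Round 3: A 15, C 15, D 15, E 14. E eliminated.
Round 4: A 15, C 23, D 21. A eliminated.
Round 5: C 32, D 27. C has a majority (≥30).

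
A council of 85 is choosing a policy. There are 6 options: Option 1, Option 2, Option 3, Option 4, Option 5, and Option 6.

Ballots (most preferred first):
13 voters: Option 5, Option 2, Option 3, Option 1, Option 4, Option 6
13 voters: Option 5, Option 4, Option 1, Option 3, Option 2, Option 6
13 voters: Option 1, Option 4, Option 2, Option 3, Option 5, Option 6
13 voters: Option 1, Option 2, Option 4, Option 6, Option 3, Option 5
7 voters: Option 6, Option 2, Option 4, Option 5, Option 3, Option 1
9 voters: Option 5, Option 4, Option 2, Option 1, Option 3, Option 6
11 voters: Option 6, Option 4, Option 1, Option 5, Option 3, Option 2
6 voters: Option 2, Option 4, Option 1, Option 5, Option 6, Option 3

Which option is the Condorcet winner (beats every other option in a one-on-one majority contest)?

Option 4

Option 4 vs Option 1: 46–39
Option 4 vs Option 2: 46–39
Option 4 vs Option 3: 72–13
Option 4 vs Option 5: 50–35
Option 4 vs Option 6: 67–18
Option 4 beats every other option.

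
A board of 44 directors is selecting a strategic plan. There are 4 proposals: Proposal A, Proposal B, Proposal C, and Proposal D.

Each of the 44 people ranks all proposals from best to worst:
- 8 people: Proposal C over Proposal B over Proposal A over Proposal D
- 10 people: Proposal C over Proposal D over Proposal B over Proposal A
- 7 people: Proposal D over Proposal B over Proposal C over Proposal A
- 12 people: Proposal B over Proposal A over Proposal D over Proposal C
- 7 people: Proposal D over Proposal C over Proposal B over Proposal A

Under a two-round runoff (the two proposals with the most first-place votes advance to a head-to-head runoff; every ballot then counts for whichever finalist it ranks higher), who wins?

Proposal D

Round 1 first-place votes: Proposal A 0, Proposal B 12, Proposal C 18, Proposal D 14. Proposal C and Proposal D advance.
Runoff: Proposal C is ranked above Proposal D on 18 ballots, Proposal D above Proposal C on 26.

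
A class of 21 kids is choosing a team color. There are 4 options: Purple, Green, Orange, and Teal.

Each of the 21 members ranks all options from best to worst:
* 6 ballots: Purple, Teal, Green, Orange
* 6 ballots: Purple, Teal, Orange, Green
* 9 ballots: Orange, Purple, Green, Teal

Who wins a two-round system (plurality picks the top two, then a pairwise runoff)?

Round 1 first-place votes: Purple 12, Green 0, Orange 9, Teal 0. Purple and Orange advance.
Runoff: Purple is ranked above Orange on 12 ballots, Orange above Purple on 9.

Purple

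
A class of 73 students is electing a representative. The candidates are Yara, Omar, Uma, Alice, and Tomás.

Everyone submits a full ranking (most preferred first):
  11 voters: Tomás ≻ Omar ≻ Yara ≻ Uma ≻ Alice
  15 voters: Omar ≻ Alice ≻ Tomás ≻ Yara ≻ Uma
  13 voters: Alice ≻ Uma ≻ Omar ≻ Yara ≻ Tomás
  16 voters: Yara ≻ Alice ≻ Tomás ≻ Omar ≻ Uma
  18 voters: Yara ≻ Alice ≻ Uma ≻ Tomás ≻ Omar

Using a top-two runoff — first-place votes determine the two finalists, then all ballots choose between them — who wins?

Omar

Round 1 first-place votes: Yara 34, Omar 15, Uma 0, Alice 13, Tomás 11. Yara and Omar advance.
Runoff: Yara is ranked above Omar on 34 ballots, Omar above Yara on 39.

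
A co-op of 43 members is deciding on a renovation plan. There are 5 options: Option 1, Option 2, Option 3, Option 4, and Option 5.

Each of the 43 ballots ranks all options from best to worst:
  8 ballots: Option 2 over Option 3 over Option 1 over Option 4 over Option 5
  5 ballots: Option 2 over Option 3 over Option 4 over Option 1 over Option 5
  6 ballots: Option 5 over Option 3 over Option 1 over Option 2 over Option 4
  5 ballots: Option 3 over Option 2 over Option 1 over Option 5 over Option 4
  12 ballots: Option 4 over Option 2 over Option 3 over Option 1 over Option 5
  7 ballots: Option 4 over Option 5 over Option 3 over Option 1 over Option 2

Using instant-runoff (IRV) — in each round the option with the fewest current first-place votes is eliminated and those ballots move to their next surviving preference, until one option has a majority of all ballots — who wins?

Round 1: Option 1 0, Option 2 13, Option 3 5, Option 4 19, Option 5 6. Option 1 eliminated.
Round 2: Option 2 13, Option 3 5, Option 4 19, Option 5 6. Option 3 eliminated.
Round 3: Option 2 18, Option 4 19, Option 5 6. Option 5 eliminated.
Round 4: Option 2 24, Option 4 19. Option 2 has a majority (≥22).

Option 2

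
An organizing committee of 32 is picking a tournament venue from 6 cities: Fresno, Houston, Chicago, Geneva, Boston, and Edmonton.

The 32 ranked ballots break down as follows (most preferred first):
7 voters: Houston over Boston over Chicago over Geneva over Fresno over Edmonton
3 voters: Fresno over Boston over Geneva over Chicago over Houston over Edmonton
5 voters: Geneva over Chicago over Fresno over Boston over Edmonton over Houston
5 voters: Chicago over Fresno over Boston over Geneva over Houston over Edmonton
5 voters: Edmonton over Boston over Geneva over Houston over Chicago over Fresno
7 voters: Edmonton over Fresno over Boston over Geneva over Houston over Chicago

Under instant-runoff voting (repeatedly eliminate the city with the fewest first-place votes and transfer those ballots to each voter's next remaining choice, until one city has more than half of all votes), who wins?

Geneva

Round 1: Fresno 3, Houston 7, Chicago 5, Geneva 5, Boston 0, Edmonton 12. Boston eliminated.
Round 2: Fresno 3, Houston 7, Chicago 5, Geneva 5, Edmonton 12. Fresno eliminated.
Round 3: Houston 7, Chicago 5, Geneva 8, Edmonton 12. Chicago eliminated.
Round 4: Houston 7, Geneva 13, Edmonton 12. Houston eliminated.
Round 5: Geneva 20, Edmonton 12. Geneva has a majority (≥17).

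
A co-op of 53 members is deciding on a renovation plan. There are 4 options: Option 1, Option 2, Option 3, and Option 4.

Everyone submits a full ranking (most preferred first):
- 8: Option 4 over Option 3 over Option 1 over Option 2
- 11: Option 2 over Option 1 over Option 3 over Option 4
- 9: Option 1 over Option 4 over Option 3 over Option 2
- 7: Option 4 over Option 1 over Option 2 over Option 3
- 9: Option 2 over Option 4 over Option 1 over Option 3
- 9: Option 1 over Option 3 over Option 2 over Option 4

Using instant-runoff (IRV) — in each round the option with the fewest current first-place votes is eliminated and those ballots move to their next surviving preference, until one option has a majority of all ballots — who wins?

Round 1: Option 1 18, Option 2 20, Option 3 0, Option 4 15. Option 3 eliminated.
Round 2: Option 1 18, Option 2 20, Option 4 15. Option 4 eliminated.
Round 3: Option 1 33, Option 2 20. Option 1 has a majority (≥27).

Option 1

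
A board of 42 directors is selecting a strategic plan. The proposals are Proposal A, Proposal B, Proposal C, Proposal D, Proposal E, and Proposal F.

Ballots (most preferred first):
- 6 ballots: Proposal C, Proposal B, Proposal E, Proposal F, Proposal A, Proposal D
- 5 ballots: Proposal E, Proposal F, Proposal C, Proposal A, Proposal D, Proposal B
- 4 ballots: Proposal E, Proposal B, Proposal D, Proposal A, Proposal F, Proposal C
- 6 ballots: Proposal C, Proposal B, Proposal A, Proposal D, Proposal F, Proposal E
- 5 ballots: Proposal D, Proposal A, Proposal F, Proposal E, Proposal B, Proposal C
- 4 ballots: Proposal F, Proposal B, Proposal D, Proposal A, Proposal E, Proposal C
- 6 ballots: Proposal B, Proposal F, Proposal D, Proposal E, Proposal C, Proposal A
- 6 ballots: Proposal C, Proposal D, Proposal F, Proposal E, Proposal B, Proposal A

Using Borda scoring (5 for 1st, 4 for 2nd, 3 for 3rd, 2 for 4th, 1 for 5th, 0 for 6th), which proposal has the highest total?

Proposal B

Proposal A: 6×1 + 5×2 + 4×2 + 6×3 + 5×4 + 4×2 + 6×0 + 6×0 = 70
Proposal B: 6×4 + 5×0 + 4×4 + 6×4 + 5×1 + 4×4 + 6×5 + 6×1 = 121
Proposal C: 6×5 + 5×3 + 4×0 + 6×5 + 5×0 + 4×0 + 6×1 + 6×5 = 111
Proposal D: 6×0 + 5×1 + 4×3 + 6×2 + 5×5 + 4×3 + 6×3 + 6×4 = 108
Proposal E: 6×3 + 5×5 + 4×5 + 6×0 + 5×2 + 4×1 + 6×2 + 6×2 = 101
Proposal F: 6×2 + 5×4 + 4×1 + 6×1 + 5×3 + 4×5 + 6×4 + 6×3 = 119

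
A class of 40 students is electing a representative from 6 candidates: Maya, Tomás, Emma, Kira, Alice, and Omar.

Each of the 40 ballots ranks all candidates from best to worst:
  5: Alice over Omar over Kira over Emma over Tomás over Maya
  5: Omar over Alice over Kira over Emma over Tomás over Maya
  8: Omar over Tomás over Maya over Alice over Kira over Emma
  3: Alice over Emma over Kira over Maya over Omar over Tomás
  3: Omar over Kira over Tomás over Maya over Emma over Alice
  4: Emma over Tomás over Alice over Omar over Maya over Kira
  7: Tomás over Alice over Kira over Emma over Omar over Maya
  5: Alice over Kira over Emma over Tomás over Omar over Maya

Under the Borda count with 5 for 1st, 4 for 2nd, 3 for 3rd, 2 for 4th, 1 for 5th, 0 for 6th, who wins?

Maya: 5×0 + 5×0 + 8×3 + 3×2 + 3×2 + 4×1 + 7×0 + 5×0 = 40
Tomás: 5×1 + 5×1 + 8×4 + 3×0 + 3×3 + 4×4 + 7×5 + 5×2 = 112
Emma: 5×2 + 5×2 + 8×0 + 3×4 + 3×1 + 4×5 + 7×2 + 5×3 = 84
Kira: 5×3 + 5×3 + 8×1 + 3×3 + 3×4 + 4×0 + 7×3 + 5×4 = 100
Alice: 5×5 + 5×4 + 8×2 + 3×5 + 3×0 + 4×3 + 7×4 + 5×5 = 141
Omar: 5×4 + 5×5 + 8×5 + 3×1 + 3×5 + 4×2 + 7×1 + 5×1 = 123

Alice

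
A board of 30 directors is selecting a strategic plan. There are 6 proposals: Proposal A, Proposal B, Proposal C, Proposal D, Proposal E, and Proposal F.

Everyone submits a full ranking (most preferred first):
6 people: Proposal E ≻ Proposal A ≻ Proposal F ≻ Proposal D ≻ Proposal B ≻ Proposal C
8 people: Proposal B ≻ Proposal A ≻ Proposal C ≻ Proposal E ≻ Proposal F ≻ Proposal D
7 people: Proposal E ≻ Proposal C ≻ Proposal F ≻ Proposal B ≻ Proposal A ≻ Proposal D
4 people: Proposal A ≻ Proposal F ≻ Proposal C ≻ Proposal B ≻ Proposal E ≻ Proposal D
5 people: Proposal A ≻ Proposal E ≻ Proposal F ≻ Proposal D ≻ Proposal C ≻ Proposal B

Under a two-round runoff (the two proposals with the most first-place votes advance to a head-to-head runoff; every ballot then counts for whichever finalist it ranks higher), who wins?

Proposal A

Round 1 first-place votes: Proposal A 9, Proposal B 8, Proposal C 0, Proposal D 0, Proposal E 13, Proposal F 0. Proposal E and Proposal A advance.
Runoff: Proposal E is ranked above Proposal A on 13 ballots, Proposal A above Proposal E on 17.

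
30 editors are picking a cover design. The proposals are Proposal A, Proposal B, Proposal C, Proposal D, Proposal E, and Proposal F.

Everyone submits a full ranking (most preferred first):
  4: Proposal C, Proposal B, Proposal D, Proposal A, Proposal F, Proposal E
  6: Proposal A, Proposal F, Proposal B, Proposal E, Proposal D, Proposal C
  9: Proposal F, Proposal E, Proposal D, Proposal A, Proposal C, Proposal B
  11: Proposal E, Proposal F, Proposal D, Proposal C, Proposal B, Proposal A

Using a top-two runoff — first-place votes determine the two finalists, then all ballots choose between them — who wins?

Proposal F

Round 1 first-place votes: Proposal A 6, Proposal B 0, Proposal C 4, Proposal D 0, Proposal E 11, Proposal F 9. Proposal E and Proposal F advance.
Runoff: Proposal E is ranked above Proposal F on 11 ballots, Proposal F above Proposal E on 19.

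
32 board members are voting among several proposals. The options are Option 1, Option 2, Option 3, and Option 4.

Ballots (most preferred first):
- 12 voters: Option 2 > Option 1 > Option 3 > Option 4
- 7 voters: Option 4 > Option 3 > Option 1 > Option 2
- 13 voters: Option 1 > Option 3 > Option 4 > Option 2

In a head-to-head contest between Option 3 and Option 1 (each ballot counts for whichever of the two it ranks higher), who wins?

Option 1

Option 3 is ranked above Option 1 on 7 ballots; Option 1 above Option 3 on 25.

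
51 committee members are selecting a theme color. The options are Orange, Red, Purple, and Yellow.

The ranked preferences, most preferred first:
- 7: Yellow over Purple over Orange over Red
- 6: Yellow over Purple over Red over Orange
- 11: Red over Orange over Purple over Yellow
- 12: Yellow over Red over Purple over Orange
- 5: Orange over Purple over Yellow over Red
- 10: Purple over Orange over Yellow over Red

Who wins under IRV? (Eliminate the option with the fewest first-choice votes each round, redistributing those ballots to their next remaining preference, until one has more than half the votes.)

Round 1: Orange 5, Red 11, Purple 10, Yellow 25. Orange eliminated.
Round 2: Red 11, Purple 15, Yellow 25. Red eliminated.
Round 3: Purple 26, Yellow 25. Purple has a majority (≥26).

Purple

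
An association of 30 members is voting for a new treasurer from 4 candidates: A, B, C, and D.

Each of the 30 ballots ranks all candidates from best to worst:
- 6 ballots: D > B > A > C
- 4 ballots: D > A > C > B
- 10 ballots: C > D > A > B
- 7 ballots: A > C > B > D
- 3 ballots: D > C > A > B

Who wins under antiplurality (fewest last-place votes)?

Last-place votes: A 0, B 17, C 6, D 7.

A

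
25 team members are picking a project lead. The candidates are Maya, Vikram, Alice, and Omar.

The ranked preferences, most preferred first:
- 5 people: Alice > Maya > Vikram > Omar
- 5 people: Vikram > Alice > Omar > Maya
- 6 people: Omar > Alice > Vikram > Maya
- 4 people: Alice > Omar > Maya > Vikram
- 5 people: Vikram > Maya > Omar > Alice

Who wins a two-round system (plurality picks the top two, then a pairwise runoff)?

Round 1 first-place votes: Maya 0, Vikram 10, Alice 9, Omar 6. Vikram and Alice advance.
Runoff: Vikram is ranked above Alice on 10 ballots, Alice above Vikram on 15.

Alice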